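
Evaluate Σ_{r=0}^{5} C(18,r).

12616

1 + 18 + 153 + 816 + 3060 + 8568 = 12616.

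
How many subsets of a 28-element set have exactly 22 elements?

Choose the 22 positions: C(28,22) = 376740.

376740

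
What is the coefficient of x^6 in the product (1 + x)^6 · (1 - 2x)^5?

-51

Coefficient of x^6 = Σ_{j} C(6,j)·1^j·C(5,6-j)·(-2)^(6-j) for j from 1 to 6.
= (-192) + 1200 + (-1600) + 600 + (-60) + 1 = -51.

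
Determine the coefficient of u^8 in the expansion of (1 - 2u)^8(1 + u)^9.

-1463

Coefficient of u^8 = Σ_{j} C(8,j)·(-2)^j·C(9,8-j)·1^(8-j) for j from 0 to 8.
= 9 + (-576) + 9408 + (-56448) + 141120 + (-150528) + 64512 + (-9216) + 256 = -1463.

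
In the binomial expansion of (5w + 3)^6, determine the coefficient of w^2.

The general term is C(6,j)·(5w)^j·(3)^(6-j); the w^2 term has j = 2.
C(6,2) = 15.
Coefficient = C(6,2) · 5^2 · 3^4 = 15 · 25 · 81 = 30375.

30375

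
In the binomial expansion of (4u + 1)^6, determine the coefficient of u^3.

The general term is C(6,j)·(4u)^j·(1)^(6-j); the u^3 term has j = 3.
C(6,3) = 20.
Coefficient = C(6,3) · 4^3 = 20 · 64 = 1280.

1280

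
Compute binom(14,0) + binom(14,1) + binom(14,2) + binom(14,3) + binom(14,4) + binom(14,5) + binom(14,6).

1 + 14 + 91 + 364 + 1001 + 2002 + 3003 = 6476.

6476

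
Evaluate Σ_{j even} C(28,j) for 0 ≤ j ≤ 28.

Half of (1+1)^28 + (1−1)^28 gives the even-index sum: 2^27 = 134217728.

134217728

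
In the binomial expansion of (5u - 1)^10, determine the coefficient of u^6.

3281250

The general term is C(10,j)·(5u)^j·(-1)^(10-j); the u^6 term has j = 6.
C(10,6) = 210.
Coefficient = C(10,6) · 5^6 = 210 · 15625 = 3281250.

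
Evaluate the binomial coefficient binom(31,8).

7888725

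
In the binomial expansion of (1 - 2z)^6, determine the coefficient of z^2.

The general term is C(6,j)·(1)^j·(-2z)^(6-j); the z^2 term has j = 4.
C(6,4) = 15.
Coefficient = C(6,4) · (-2)^2 = 15 · 4 = 60.

60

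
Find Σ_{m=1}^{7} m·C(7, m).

Differentiating (1+x)^7 and setting x=1: Σ m·C(7,m) = 7·2^6 = 448.

448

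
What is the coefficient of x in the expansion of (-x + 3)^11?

The general term is C(11,j)·(-x)^j·(3)^(11-j); the x^1 term has j = 1.
C(11,1) = 11.
Coefficient = C(11,1) · (-1)^1 · 3^10 = 11 · (-1) · 59049 = -649539.

-649539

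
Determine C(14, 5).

2002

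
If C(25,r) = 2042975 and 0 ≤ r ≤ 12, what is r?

C(25,r) increases on 0 ≤ r ≤ 12. C(25,8) = 1081575 and C(25,9) = 2042975, so r = 9.

9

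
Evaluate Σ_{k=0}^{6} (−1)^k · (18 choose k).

The partial alternating sum Σ_{k=0}^{6} (−1)^k C(18,k) = (−1)^6 C(17,6) = 12376.

12376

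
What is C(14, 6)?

3003

C(14,6) = (14·13·12·11·10·9) / 6! = 2162160 / 720 = 3003.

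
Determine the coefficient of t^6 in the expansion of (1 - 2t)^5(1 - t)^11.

Coefficient of t^6 = Σ_{j} C(5,j)·(-2)^j·C(11,6-j)·(-1)^(6-j) for j from 0 to 5.
= 462 + 4620 + 13200 + 13200 + 4400 + 352 = 36234.

36234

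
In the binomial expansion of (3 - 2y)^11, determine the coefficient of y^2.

The general term is C(11,j)·(3)^j·(-2y)^(11-j); the y^2 term has j = 9.
C(11,9) = 55.
Coefficient = C(11,9) · 3^9 · (-2)^2 = 55 · 19683 · 4 = 4330260.

4330260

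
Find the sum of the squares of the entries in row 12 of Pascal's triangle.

2704156

Σ C(12,r)² is the coefficient of x^12 in (1+x)^12(1+x)^12 = (1+x)^24, i.e. C(24,12) = 2704156.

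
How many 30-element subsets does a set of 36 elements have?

1947792

C(36,30) = C(36,6) by symmetry.
C(36,6) = (36·35·34·33·32·31) / 6! = 1402410240 / 720 = 1947792.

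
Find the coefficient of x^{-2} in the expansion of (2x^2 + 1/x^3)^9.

4032

General term: C(9,j)·(2x^2)^j·(1/x^3)^(9-j), with x-exponent 2j − 3(9−j) = 5j − 27.
Set 5j − 27 = -2: j = 5.
C(9,5) = 126; 2^5 = 32; 1^4 = 1.
Coefficient = 126 · 32 · 1 = 4032.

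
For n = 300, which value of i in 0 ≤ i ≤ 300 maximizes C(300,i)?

150

C(300,i) is maximized at i = 300/2 = 150.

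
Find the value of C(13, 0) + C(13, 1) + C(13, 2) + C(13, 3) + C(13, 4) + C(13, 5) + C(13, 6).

1 + 13 + 78 + 286 + 715 + 1287 + 1716 = 4096.

4096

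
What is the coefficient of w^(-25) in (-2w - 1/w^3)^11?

-220

General term: C(11,j)·(-2w)^j·(-1/w^3)^(11-j), with w-exponent 1j − 3(11−j) = 4j − 33.
Set 4j − 33 = -25: j = 2.
C(11,2) = 55; (-2)^2 = 4; (-1)^9 = -1.
Coefficient = 55 · 4 · (-1) = -220.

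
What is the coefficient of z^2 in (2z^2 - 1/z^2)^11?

General term: C(11,j)·(2z^2)^j·(-1/z^2)^(11-j), with z-exponent 2j − 2(11−j) = 4j − 22.
Set 4j − 22 = 2: j = 6.
C(11,6) = 462; 2^6 = 64; (-1)^5 = -1.
Coefficient = 462 · 64 · (-1) = -29568.

-29568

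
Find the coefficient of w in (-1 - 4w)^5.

-20

The general term is C(5,j)·(-1)^j·(-4w)^(5-j); the w^1 term has j = 4.
C(5,4) = 5.
Coefficient = C(5,4) · (-4)^1 = 5 · (-4) = -20.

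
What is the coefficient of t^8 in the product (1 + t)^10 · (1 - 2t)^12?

Coefficient of t^8 = Σ_{j} C(10,j)·1^j·C(12,8-j)·(-2)^(8-j) for j from 0 to 8.
= 126720 + (-1013760) + 2661120 + (-3041280) + 1663200 + (-443520) + 55440 + (-2880) + 45 = 5085.

5085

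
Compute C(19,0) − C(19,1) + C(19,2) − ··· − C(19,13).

-8568

The partial alternating sum Σ_{k=0}^{13} (−1)^k C(19,k) = (−1)^13 C(18,13) = -8568.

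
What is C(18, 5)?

8568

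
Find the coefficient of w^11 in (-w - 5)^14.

The general term is C(14,j)·(-w)^j·(-5)^(14-j); the w^11 term has j = 11.
C(14,11) = 364.
Coefficient = C(14,11) · (-1)^11 · (-5)^3 = 364 · (-1) · (-125) = 45500.

45500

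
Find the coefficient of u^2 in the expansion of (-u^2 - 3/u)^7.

-2835

General term: C(7,j)·(-u^2)^j·(-3/u)^(7-j), with u-exponent 2j − 1(7−j) = 3j − 7.
Set 3j − 7 = 2: j = 3.
C(7,3) = 35; (-1)^3 = -1; (-3)^4 = 81.
Coefficient = 35 · (-1) · 81 = -2835.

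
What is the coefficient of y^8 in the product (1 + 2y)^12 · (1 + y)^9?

Coefficient of y^8 = Σ_{j} C(12,j)·2^j·C(9,8-j)·1^(8-j) for j from 0 to 8.
= 9 + 864 + 22176 + 221760 + 997920 + 2128896 + 2128896 + 912384 + 126720 = 6539625.

6539625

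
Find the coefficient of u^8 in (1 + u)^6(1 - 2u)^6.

Coefficient of u^8 = Σ_{j} C(6,j)·1^j·C(6,8-j)·(-2)^(8-j) for j from 2 to 6.
= 960 + (-3840) + 3600 + (-960) + 60 = -180.

-180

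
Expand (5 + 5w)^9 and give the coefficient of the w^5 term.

The general term is C(9,j)·(5)^j·(5w)^(9-j); the w^5 term has j = 4.
C(9,4) = 126.
Coefficient = C(9,4) · 5^4 · 5^5 = 126 · 625 · 3125 = 246093750.

246093750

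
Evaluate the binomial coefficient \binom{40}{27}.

12033222880

C(40,27) = C(40,13) by symmetry.
C(40,13) = (40·39·38·37·36·35·34·33·32·31·30·29·28) / 13! = 74931129164795904000 / 6227020800 = 12033222880.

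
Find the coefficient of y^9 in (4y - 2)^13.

2998927360

The general term is C(13,j)·(4y)^j·(-2)^(13-j); the y^9 term has j = 9.
C(13,9) = 715.
Coefficient = C(13,9) · 4^9 · (-2)^4 = 715 · 262144 · 16 = 2998927360.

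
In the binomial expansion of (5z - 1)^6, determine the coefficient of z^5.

-18750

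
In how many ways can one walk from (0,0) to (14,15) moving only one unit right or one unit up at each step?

Each path is a sequence of 29 steps with 14 rights: C(29,14) = 77558760.

77558760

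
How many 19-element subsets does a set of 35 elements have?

4059928950

C(35,19) = C(35,16) by symmetry.
C(35,16) = (35·34·33·32·31·30·29·28·27·26·25·24·23·22·21·20) / 16! = 84945040381058457600000 / 20922789888000 = 4059928950.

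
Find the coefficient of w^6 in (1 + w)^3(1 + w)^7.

(1 + w)^3(1 + w)^7 = (1 + w)^10, so the coefficient of w^6 is C(10,6)·1^6 = 210·1 = 210.

210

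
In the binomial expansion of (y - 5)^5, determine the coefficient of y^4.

-25

The general term is C(5,j)·(y)^j·(-5)^(5-j); the y^4 term has j = 4.
C(5,4) = 5.
Coefficient = C(5,4) · (-5)^1 = 5 · (-5) = -25.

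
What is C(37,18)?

17672631900

C(37,18) = (37·36·35·34·33·32·31·30·29·28·27·26·25·24·23·22·21·20) / 18! = 113146793787569865523200000 / 6402373705728000 = 17672631900.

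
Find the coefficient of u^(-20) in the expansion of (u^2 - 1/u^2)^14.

General term: C(14,j)·(u^2)^j·(-1/u^2)^(14-j), with u-exponent 2j − 2(14−j) = 4j − 28.
Set 4j − 28 = -20: j = 2.
C(14,2) = 91; 1^2 = 1; (-1)^12 = 1.
Coefficient = 91 · 1 · 1 = 91.

91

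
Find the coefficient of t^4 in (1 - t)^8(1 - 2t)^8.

8806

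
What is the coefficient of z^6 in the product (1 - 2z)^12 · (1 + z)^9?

Coefficient of z^6 = Σ_{j} C(12,j)·(-2)^j·C(9,6-j)·1^(6-j) for j from 0 to 6.
= 84 + (-3024) + 33264 + (-147840) + 285120 + (-228096) + 59136 = -1356.

-1356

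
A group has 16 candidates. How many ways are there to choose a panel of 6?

This is C(16,6) = 8008.

8008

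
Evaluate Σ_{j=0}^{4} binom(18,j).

4048

1 + 18 + 153 + 816 + 3060 = 4048.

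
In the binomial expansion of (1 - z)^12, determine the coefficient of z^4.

495

The general term is C(12,j)·(1)^j·(-z)^(12-j); the z^4 term has j = 8.
C(12,8) = 495.
Coefficient = C(12,8) = 495.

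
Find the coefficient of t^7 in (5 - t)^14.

-268125000

The general term is C(14,j)·(5)^j·(-t)^(14-j); the t^7 term has j = 7.
C(14,7) = 3432.
Coefficient = C(14,7) · 5^7 · (-1)^7 = 3432 · 78125 · (-1) = -268125000.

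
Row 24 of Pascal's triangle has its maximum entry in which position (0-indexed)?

12

C(24,r) is maximized at r = 24/2 = 12.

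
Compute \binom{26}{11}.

7726160

C(26,11) = (26·25·24·23·22·21·20·19·18·17·16) / 11! = 308403583488000 / 39916800 = 7726160.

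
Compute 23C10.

1144066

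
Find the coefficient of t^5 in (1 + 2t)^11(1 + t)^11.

189486

Coefficient of t^5 = Σ_{j} C(11,j)·2^j·C(11,5-j)·1^(5-j) for j from 0 to 5.
= 462 + 7260 + 36300 + 72600 + 58080 + 14784 = 189486.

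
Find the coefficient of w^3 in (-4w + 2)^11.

-2703360

The general term is C(11,j)·(-4w)^j·(2)^(11-j); the w^3 term has j = 3.
C(11,3) = 165.
Coefficient = C(11,3) · (-4)^3 · 2^8 = 165 · (-64) · 256 = -2703360.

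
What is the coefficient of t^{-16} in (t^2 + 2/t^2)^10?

General term: C(10,j)·(t^2)^j·(2/t^2)^(10-j), with t-exponent 2j − 2(10−j) = 4j − 20.
Set 4j − 20 = -16: j = 1.
C(10,1) = 10; 1^1 = 1; 2^9 = 512.
Coefficient = 10 · 1 · 512 = 5120.

5120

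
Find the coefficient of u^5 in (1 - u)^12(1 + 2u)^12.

Coefficient of u^5 = Σ_{j} C(12,j)·(-1)^j·C(12,5-j)·2^(5-j) for j from 0 to 5.
= 25344 + (-95040) + 116160 + (-58080) + 11880 + (-792) = -528.

-528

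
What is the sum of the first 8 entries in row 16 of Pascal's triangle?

1 + 16 + 120 + 560 + 1820 + 4368 + 8008 + 11440 = 26333.

26333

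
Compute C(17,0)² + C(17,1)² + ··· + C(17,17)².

2333606220

By Vandermonde's identity, Σ C(17,k)² = C(34,17) = 2333606220.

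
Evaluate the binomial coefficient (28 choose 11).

C(28,11) = (28·27·26·25·24·23·22·21·20·19·18) / 11! = 857180548224000 / 39916800 = 21474180.

21474180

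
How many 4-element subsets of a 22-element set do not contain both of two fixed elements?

All 4-subsets: C(22,4) = 7315. Those containing both fixed elements: C(20,2) = 190.
7315 − 190 = 7125.

7125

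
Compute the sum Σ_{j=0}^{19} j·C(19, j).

4980736

Since j·C(19,j) = 19·C(18,j−1), the sum is 19·2^18 = 19·262144 = 4980736.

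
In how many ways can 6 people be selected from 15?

5005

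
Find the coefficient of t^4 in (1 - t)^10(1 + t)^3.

Coefficient of t^4 = Σ_{j} C(10,j)·(-1)^j·C(3,4-j)·1^(4-j) for j from 1 to 4.
= (-10) + 135 + (-360) + 210 = -25.

-25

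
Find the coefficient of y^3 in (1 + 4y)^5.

The general term is C(5,j)·(1)^j·(4y)^(5-j); the y^3 term has j = 2.
C(5,2) = 10.
Coefficient = C(5,2) · 4^3 = 10 · 64 = 640.

640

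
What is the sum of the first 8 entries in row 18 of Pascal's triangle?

1 + 18 + 153 + 816 + 3060 + 8568 + 18564 + 31824 = 63004.

63004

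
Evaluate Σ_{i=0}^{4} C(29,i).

1 + 29 + 406 + 3654 + 23751 = 27841.

27841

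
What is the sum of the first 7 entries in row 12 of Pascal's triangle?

2510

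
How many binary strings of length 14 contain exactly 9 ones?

2002

Choose the 9 positions: C(14,9) = 2002.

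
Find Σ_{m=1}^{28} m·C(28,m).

Since m·C(28,m) = 28·C(27,m−1), the sum is 28·2^27 = 28·134217728 = 3758096384.

3758096384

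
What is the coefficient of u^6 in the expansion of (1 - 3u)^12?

673596

The general term is C(12,j)·(1)^j·(-3u)^(12-j); the u^6 term has j = 6.
C(12,6) = 924.
Coefficient = C(12,6) · (-3)^6 = 924 · 729 = 673596.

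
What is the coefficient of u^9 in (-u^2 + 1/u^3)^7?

7

General term: C(7,j)·(-u^2)^j·(1/u^3)^(7-j), with u-exponent 2j − 3(7−j) = 5j − 21.
Set 5j − 21 = 9: j = 6.
C(7,6) = 7; (-1)^6 = 1; 1^1 = 1.
Coefficient = 7 · 1 · 1 = 7.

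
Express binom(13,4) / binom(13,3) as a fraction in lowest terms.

5/2

C(n,k+1)/C(n,k) = (n−k)/(k+1) = (13−3)/(3+1) = 10/4 = 5/2.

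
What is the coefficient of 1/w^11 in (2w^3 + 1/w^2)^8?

16

General term: C(8,j)·(2w^3)^j·(1/w^2)^(8-j), with w-exponent 3j − 2(8−j) = 5j − 16.
Set 5j − 16 = -11: j = 1.
C(8,1) = 8; 2^1 = 2; 1^7 = 1.
Coefficient = 8 · 2 · 1 = 16.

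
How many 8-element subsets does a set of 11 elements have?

165

C(11,8) = C(11,3) by symmetry.
C(11,3) = (11·10·9) / 3! = 990 / 6 = 165.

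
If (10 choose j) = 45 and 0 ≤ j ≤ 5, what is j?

2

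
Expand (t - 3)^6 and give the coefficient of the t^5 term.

The general term is C(6,j)·(t)^j·(-3)^(6-j); the t^5 term has j = 5.
C(6,5) = 6.
Coefficient = C(6,5) · (-3)^1 = 6 · (-3) = -18.

-18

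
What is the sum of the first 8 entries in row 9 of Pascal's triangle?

1 + 9 + 36 + 84 + 126 + 126 + 84 + 36 = 502.

502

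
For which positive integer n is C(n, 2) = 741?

39

n(n−1)/2 = 741 ⇒ n(n−1) = 1482. Since 39·38 = 1482, n = 39.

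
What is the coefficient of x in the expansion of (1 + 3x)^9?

The general term is C(9,j)·(1)^j·(3x)^(9-j); the x^1 term has j = 8.
C(9,8) = 9.
Coefficient = C(9,8) · 3^1 = 9 · 3 = 27.

27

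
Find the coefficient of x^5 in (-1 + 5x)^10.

-787500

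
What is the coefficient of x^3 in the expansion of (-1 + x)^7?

35

The general term is C(7,j)·(-1)^j·(x)^(7-j); the x^3 term has j = 4.
C(7,4) = 35.
Coefficient = C(7,4) = 35.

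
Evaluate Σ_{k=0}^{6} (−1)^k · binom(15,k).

The partial alternating sum Σ_{k=0}^{6} (−1)^k C(15,k) = (−1)^6 C(14,6) = 3003.

3003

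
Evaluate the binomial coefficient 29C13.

67863915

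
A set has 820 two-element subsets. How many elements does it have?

41

n(n−1)/2 = 820 ⇒ n(n−1) = 1640. Since 41·40 = 1640, n = 41.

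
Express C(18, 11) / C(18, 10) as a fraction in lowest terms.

C(n,k+1)/C(n,k) = (n−k)/(k+1) = (18−10)/(10+1) = 8/11.

8/11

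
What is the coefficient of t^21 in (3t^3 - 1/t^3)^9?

-59049

General term: C(9,j)·(3t^3)^j·(-1/t^3)^(9-j), with t-exponent 3j − 3(9−j) = 6j − 27.
Set 6j − 27 = 21: j = 8.
C(9,8) = 9; 3^8 = 6561; (-1)^1 = -1.
Coefficient = 9 · 6561 · (-1) = -59049.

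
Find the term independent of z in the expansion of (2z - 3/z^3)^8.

General term: C(8,j)·(2z)^j·(-3/z^3)^(8-j), with z-exponent 1j − 3(8−j) = 4j − 24.
Set 4j − 24 = 0: j = 6.
C(8,6) = 28; 2^6 = 64; (-3)^2 = 9.
Coefficient = 28 · 64 · 9 = 16128.

16128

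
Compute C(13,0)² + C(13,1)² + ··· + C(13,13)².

Σ C(13,r)² is the coefficient of x^13 in (1+x)^13(1+x)^13 = (1+x)^26, i.e. C(26,13) = 10400600.

10400600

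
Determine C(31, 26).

169911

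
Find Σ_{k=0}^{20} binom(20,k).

Setting x = 1 in (1+x)^20 gives Σ C(20,k) = 2^20 = 1048576.

1048576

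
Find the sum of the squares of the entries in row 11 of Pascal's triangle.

Σ C(11,j)² is the coefficient of x^11 in (1+x)^11(1+x)^11 = (1+x)^22, i.e. C(22,11) = 705432.

705432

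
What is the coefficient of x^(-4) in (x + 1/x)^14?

General term: C(14,j)·(x)^j·(1/x)^(14-j), with x-exponent 1j − 1(14−j) = 2j − 14.
Set 2j − 14 = -4: j = 5.
C(14,5) = 2002; 1^5 = 1; 1^9 = 1.
Coefficient = 2002 · 1 · 1 = 2002.

2002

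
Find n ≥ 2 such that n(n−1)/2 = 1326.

n(n−1)/2 = 1326 ⇒ n(n−1) = 2652. Since 52·51 = 2652, n = 52.

52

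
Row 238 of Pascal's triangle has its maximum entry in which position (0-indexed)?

C(238,j) is maximized at j = 238/2 = 119.

119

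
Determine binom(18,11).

C(18,11) = C(18,7) by symmetry.
C(18,7) = (18·17·16·15·14·13·12) / 7! = 160392960 / 5040 = 31824.

31824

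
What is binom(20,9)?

167960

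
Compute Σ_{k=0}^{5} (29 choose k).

146596

1 + 29 + 406 + 3654 + 23751 + 118755 = 146596.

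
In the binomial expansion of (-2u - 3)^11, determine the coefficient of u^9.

The general term is C(11,j)·(-2u)^j·(-3)^(11-j); the u^9 term has j = 9.
C(11,9) = 55.
Coefficient = C(11,9) · (-2)^9 · (-3)^2 = 55 · (-512) · 9 = -253440.

-253440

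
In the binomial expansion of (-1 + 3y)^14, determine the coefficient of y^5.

-486486

The general term is C(14,j)·(-1)^j·(3y)^(14-j); the y^5 term has j = 9.
C(14,9) = 2002.
Coefficient = C(14,9) · (-1)^9 · 3^5 = 2002 · (-1) · 243 = -486486.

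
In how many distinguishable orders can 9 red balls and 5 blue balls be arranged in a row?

Choose positions for the red balls: C(14,9) = 2002.

2002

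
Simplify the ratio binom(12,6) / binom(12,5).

7/6

C(n,k+1)/C(n,k) = (n−k)/(k+1) = (12−5)/(5+1) = 7/6.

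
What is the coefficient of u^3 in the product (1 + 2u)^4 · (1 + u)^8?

Coefficient of u^3 = Σ_{j} C(4,j)·2^j·C(8,3-j)·1^(3-j) for j from 0 to 3.
= 56 + 224 + 192 + 32 = 504.

504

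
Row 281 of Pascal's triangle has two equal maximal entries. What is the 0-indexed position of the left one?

For odd n = 281, C(281,m) peaks at m = (n−1)/2 and (n+1)/2; the lower is 140.

140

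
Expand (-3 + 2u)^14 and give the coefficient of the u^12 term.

3354624

The general term is C(14,j)·(-3)^j·(2u)^(14-j); the u^12 term has j = 2.
C(14,2) = 91.
Coefficient = C(14,2) · (-3)^2 · 2^12 = 91 · 9 · 4096 = 3354624.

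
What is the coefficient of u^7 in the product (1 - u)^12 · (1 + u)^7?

-28

Coefficient of u^7 = Σ_{j} C(12,j)·(-1)^j·C(7,7-j)·1^(7-j) for j from 0 to 7.
= 1 + (-84) + 1386 + (-7700) + 17325 + (-16632) + 6468 + (-792) = -28.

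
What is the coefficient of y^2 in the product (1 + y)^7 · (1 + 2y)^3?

75

Coefficient of y^2 = Σ_{j} C(7,j)·1^j·C(3,2-j)·2^(2-j) for j from 0 to 2.
= 12 + 42 + 21 = 75.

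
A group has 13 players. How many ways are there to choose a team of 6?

1716

This is C(13,6) = 1716.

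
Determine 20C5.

15504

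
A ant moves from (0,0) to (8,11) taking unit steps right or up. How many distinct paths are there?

Each path is a sequence of 19 steps with 8 rights: C(19,8) = 75582.

75582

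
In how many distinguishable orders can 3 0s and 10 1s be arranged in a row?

286

Choose positions for the 0s: C(13,3) = 286.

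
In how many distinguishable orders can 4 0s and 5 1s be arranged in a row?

Choose positions for the 0s: C(9,4) = 126.

126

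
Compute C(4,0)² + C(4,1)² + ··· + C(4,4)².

70

By Vandermonde's identity, Σ C(4,r)² = C(8,4) = 70.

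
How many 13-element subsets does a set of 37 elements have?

3562467300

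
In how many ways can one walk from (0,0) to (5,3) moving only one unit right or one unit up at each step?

56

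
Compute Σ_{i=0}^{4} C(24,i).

12951

1 + 24 + 276 + 2024 + 10626 = 12951.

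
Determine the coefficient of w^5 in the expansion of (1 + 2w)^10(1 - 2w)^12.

-2880

Coefficient of w^5 = Σ_{j} C(10,j)·2^j·C(12,5-j)·(-2)^(5-j) for j from 0 to 5.
= (-25344) + 158400 + (-316800) + 253440 + (-80640) + 8064 = -2880.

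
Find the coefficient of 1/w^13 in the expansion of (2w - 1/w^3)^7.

General term: C(7,j)·(2w)^j·(-1/w^3)^(7-j), with w-exponent 1j − 3(7−j) = 4j − 21.
Set 4j − 21 = -13: j = 2.
C(7,2) = 21; 2^2 = 4; (-1)^5 = -1.
Coefficient = 21 · 4 · (-1) = -84.

-84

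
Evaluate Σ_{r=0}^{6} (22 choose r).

1 + 22 + 231 + 1540 + 7315 + 26334 + 74613 = 110056.

110056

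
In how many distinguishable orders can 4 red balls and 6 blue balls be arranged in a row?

210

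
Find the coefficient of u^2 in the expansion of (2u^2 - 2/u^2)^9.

64512

General term: C(9,j)·(2u^2)^j·(-2/u^2)^(9-j), with u-exponent 2j − 2(9−j) = 4j − 18.
Set 4j − 18 = 2: j = 5.
C(9,5) = 126; 2^5 = 32; (-2)^4 = 16.
Coefficient = 126 · 32 · 16 = 64512.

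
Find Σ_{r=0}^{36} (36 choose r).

Setting x = 1 in (1+x)^36 gives Σ C(36,r) = 2^36 = 68719476736.

68719476736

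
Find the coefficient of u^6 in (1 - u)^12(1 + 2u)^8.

Coefficient of u^6 = Σ_{j} C(12,j)·(-1)^j·C(8,6-j)·2^(6-j) for j from 0 to 6.
= 1792 + (-21504) + 73920 + (-98560) + 55440 + (-12672) + 924 = -660.

-660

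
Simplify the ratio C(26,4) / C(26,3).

C(n,k+1)/C(n,k) = (n−k)/(k+1) = (26−3)/(3+1) = 23/4.

23/4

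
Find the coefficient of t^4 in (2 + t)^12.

The general term is C(12,j)·(2)^j·(t)^(12-j); the t^4 term has j = 8.
C(12,8) = 495.
Coefficient = C(12,8) · 2^8 = 495 · 256 = 126720.

126720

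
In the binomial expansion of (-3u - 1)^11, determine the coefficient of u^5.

-112266

The general term is C(11,j)·(-3u)^j·(-1)^(11-j); the u^5 term has j = 5.
C(11,5) = 462.
Coefficient = C(11,5) · (-3)^5 = 462 · (-243) = -112266.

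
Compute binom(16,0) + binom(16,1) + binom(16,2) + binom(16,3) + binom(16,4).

1 + 16 + 120 + 560 + 1820 = 2517.

2517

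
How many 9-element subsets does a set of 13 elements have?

C(13,9) = C(13,4) by symmetry.
C(13,4) = (13·12·11·10) / 4! = 17160 / 24 = 715.

715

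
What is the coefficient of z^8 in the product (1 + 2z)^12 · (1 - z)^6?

7128

Coefficient of z^8 = Σ_{j} C(12,j)·2^j·C(6,8-j)·(-1)^(8-j) for j from 2 to 8.
= 264 + (-10560) + 118800 + (-506880) + 887040 + (-608256) + 126720 = 7128.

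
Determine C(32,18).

C(32,18) = C(32,14) by symmetry.
C(32,14) = (32·31·30·29·28·27·26·25·24·23·22·21·20·19) / 14! = 41098950018846720000 / 87178291200 = 471435600.

471435600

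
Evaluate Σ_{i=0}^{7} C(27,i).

1285624

1 + 27 + 351 + 2925 + 17550 + 80730 + 296010 + 888030 = 1285624.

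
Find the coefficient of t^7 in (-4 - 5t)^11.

-6600000000

The general term is C(11,j)·(-4)^j·(-5t)^(11-j); the t^7 term has j = 4.
C(11,4) = 330.
Coefficient = C(11,4) · (-4)^4 · (-5)^7 = 330 · 256 · (-78125) = -6600000000.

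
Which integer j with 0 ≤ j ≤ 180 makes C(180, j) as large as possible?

90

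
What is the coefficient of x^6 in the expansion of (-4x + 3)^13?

15371845632

The general term is C(13,j)·(-4x)^j·(3)^(13-j); the x^6 term has j = 6.
C(13,6) = 1716.
Coefficient = C(13,6) · (-4)^6 · 3^7 = 1716 · 4096 · 2187 = 15371845632.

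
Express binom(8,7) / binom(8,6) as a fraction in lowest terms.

C(n,k+1)/C(n,k) = (n−k)/(k+1) = (8−6)/(6+1) = 2/7.

2/7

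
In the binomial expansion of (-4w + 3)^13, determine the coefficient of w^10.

8097103872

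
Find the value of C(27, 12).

17383860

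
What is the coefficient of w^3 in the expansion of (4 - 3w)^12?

-1557135360

The general term is C(12,j)·(4)^j·(-3w)^(12-j); the w^3 term has j = 9.
C(12,9) = 220.
Coefficient = C(12,9) · 4^9 · (-3)^3 = 220 · 262144 · (-27) = -1557135360.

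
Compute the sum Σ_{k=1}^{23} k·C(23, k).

Since k·C(23,k) = 23·C(22,k−1), the sum is 23·2^22 = 23·4194304 = 96468992.

96468992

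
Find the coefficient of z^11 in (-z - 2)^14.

2912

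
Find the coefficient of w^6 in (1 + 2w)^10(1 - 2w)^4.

Coefficient of w^6 = Σ_{j} C(10,j)·2^j·C(4,6-j)·(-2)^(6-j) for j from 2 to 6.
= 2880 + (-30720) + 80640 + (-64512) + 13440 = 1728.

1728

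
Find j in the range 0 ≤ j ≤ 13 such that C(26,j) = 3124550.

9

C(26,j) increases on 0 ≤ j ≤ 13. C(26,8) = 1562275 and C(26,9) = 3124550, so j = 9.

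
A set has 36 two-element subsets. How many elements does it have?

9

n(n−1)/2 = 36 ⇒ n(n−1) = 72. Since 9·8 = 72, n = 9.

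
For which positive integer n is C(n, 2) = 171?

n(n−1)/2 = 171 ⇒ n(n−1) = 342. Since 19·18 = 342, n = 19.

19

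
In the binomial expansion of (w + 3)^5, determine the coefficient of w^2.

270

The general term is C(5,j)·(w)^j·(3)^(5-j); the w^2 term has j = 2.
C(5,2) = 10.
Coefficient = C(5,2) · 3^3 = 10 · 27 = 270.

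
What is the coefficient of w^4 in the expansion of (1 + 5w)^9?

78750

The general term is C(9,j)·(1)^j·(5w)^(9-j); the w^4 term has j = 5.
C(9,5) = 126.
Coefficient = C(9,5) · 5^4 = 126 · 625 = 78750.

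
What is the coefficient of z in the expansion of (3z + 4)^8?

The general term is C(8,j)·(3z)^j·(4)^(8-j); the z^1 term has j = 1.
C(8,1) = 8.
Coefficient = C(8,1) · 3^1 · 4^7 = 8 · 3 · 16384 = 393216.

393216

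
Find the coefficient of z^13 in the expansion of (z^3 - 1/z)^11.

-462

General term: C(11,j)·(z^3)^j·(-1/z)^(11-j), with z-exponent 3j − 1(11−j) = 4j − 11.
Set 4j − 11 = 13: j = 6.
C(11,6) = 462; 1^6 = 1; (-1)^5 = -1.
Coefficient = 462 · 1 · (-1) = -462.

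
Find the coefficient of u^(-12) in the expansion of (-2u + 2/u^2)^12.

General term: C(12,j)·(-2u)^j·(2/u^2)^(12-j), with u-exponent 1j − 2(12−j) = 3j − 24.
Set 3j − 24 = -12: j = 4.
C(12,4) = 495; (-2)^4 = 16; 2^8 = 256.
Coefficient = 495 · 16 · 256 = 2027520.

2027520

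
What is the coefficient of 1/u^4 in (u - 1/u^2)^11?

-462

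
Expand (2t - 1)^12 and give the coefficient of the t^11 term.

The general term is C(12,j)·(2t)^j·(-1)^(12-j); the t^11 term has j = 11.
C(12,11) = 12.
Coefficient = C(12,11) · 2^11 · (-1)^1 = 12 · 2048 · (-1) = -24576.

-24576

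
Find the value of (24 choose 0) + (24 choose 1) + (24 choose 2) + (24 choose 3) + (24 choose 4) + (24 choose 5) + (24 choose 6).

1 + 24 + 276 + 2024 + 10626 + 42504 + 134596 = 190051.

190051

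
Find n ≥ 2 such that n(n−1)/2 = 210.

21

n(n−1)/2 = 210 ⇒ n(n−1) = 420. Since 21·20 = 420, n = 21.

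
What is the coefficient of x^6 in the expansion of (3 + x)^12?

673596

The general term is C(12,j)·(3)^j·(x)^(12-j); the x^6 term has j = 6.
C(12,6) = 924.
Coefficient = C(12,6) · 3^6 = 924 · 729 = 673596.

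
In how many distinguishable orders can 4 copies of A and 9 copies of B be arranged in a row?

Choose positions for the A's: C(13,4) = 715.

715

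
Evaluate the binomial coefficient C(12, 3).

C(12,3) = (12·11·10) / 3! = 1320 / 6 = 220.

220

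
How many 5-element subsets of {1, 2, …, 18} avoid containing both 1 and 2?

All 5-subsets: C(18,5) = 8568. Those containing both fixed elements: C(16,3) = 560.
8568 − 560 = 8008.

8008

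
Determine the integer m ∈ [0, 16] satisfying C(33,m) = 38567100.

9

C(33,m) increases on 0 ≤ m ≤ 16. C(33,8) = 13884156 and C(33,9) = 38567100, so m = 9.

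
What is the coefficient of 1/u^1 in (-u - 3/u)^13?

-3752892

General term: C(13,j)·(-u)^j·(-3/u)^(13-j), with u-exponent 1j − 1(13−j) = 2j − 13.
Set 2j − 13 = -1: j = 6.
C(13,6) = 1716; (-1)^6 = 1; (-3)^7 = -2187.
Coefficient = 1716 · 1 · (-2187) = -3752892.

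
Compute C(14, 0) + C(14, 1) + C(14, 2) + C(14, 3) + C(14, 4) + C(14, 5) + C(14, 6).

1 + 14 + 91 + 364 + 1001 + 2002 + 3003 = 6476.

6476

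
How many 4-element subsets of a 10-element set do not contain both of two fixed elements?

182

All 4-subsets: C(10,4) = 210. Those containing both fixed elements: C(8,2) = 28.
210 − 28 = 182.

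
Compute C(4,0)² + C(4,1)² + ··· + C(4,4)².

Σ C(4,k)² is the coefficient of x^4 in (1+x)^4(1+x)^4 = (1+x)^8, i.e. C(8,4) = 70.

70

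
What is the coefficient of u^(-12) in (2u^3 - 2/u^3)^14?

General term: C(14,j)·(2u^3)^j·(-2/u^3)^(14-j), with u-exponent 3j − 3(14−j) = 6j − 42.
Set 6j − 42 = -12: j = 5.
C(14,5) = 2002; 2^5 = 32; (-2)^9 = -512.
Coefficient = 2002 · 32 · (-512) = -32800768.

-32800768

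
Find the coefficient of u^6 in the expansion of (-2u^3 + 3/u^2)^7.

15120

General term: C(7,j)·(-2u^3)^j·(3/u^2)^(7-j), with u-exponent 3j − 2(7−j) = 5j − 14.
Set 5j − 14 = 6: j = 4.
C(7,4) = 35; (-2)^4 = 16; 3^3 = 27.
Coefficient = 35 · 16 · 27 = 15120.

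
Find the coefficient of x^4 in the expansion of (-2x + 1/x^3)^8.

-1024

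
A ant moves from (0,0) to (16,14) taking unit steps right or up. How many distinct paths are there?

Each path is a sequence of 30 steps with 16 rights: C(30,16) = 145422675.

145422675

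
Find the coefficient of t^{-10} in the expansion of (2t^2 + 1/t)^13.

General term: C(13,j)·(2t^2)^j·(1/t)^(13-j), with t-exponent 2j − 1(13−j) = 3j − 13.
Set 3j − 13 = -10: j = 1.
C(13,1) = 13; 2^1 = 2; 1^12 = 1.
Coefficient = 13 · 2 · 1 = 26.

26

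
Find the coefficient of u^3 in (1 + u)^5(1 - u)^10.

15

Coefficient of u^3 = Σ_{j} C(5,j)·1^j·C(10,3-j)·(-1)^(3-j) for j from 0 to 3.
= (-120) + 225 + (-100) + 10 = 15.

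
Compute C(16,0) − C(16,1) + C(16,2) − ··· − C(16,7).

The partial alternating sum Σ_{k=0}^{7} (−1)^k C(16,k) = (−1)^7 C(15,7) = -6435.

-6435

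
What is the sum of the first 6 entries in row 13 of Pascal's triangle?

2380

1 + 13 + 78 + 286 + 715 + 1287 = 2380.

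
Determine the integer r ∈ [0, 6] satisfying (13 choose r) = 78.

2

C(13,r) increases on 0 ≤ r ≤ 6. C(13,1) = 13 and C(13,2) = 78, so r = 2.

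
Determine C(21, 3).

1330

C(21,3) = (21·20·19) / 3! = 7980 / 6 = 1330.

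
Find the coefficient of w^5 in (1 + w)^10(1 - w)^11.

-45

Coefficient of w^5 = Σ_{j} C(10,j)·1^j·C(11,5-j)·(-1)^(5-j) for j from 0 to 5.
= (-462) + 3300 + (-7425) + 6600 + (-2310) + 252 = -45.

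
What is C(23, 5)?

33649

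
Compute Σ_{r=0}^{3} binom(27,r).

1 + 27 + 351 + 2925 = 3304.

3304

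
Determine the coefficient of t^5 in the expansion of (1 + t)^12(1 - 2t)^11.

-242

Coefficient of t^5 = Σ_{j} C(12,j)·1^j·C(11,5-j)·(-2)^(5-j) for j from 0 to 5.
= (-14784) + 63360 + (-87120) + 48400 + (-10890) + 792 = -242.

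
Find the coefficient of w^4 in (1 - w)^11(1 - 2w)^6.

7610

Coefficient of w^4 = Σ_{j} C(11,j)·(-1)^j·C(6,4-j)·(-2)^(4-j) for j from 0 to 4.
= 240 + 1760 + 3300 + 1980 + 330 = 7610.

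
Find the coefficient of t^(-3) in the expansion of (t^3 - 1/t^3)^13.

General term: C(13,j)·(t^3)^j·(-1/t^3)^(13-j), with t-exponent 3j − 3(13−j) = 6j − 39.
Set 6j − 39 = -3: j = 6.
C(13,6) = 1716; 1^6 = 1; (-1)^7 = -1.
Coefficient = 1716 · 1 · (-1) = -1716.

-1716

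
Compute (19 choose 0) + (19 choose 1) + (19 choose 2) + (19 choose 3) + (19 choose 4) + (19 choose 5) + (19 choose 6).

1 + 19 + 171 + 969 + 3876 + 11628 + 27132 = 43796.

43796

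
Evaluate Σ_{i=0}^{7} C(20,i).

137980

1 + 20 + 190 + 1140 + 4845 + 15504 + 38760 + 77520 = 137980.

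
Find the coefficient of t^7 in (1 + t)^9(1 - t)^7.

-70

Coefficient of t^7 = Σ_{j} C(9,j)·1^j·C(7,7-j)·(-1)^(7-j) for j from 0 to 7.
= (-1) + 63 + (-756) + 2940 + (-4410) + 2646 + (-588) + 36 = -70.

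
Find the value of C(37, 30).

C(37,30) = C(37,7) by symmetry.
C(37,7) = (37·36·35·34·33·32·31) / 7! = 51889178880 / 5040 = 10295472.

10295472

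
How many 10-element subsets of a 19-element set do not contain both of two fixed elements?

68068

All 10-subsets: C(19,10) = 92378. Those containing both fixed elements: C(17,8) = 24310.
92378 − 24310 = 68068.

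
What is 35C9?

C(35,9) = (35·34·33·32·31·30·29·28·27) / 9! = 25622035084800 / 362880 = 70607460.

70607460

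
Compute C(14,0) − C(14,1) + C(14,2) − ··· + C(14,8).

1287

The partial alternating sum Σ_{k=0}^{8} (−1)^k C(14,k) = (−1)^8 C(13,8) = 1287.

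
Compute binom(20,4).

C(20,4) = (20·19·18·17) / 4! = 116280 / 24 = 4845.

4845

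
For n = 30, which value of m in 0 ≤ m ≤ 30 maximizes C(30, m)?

15

C(30,m) is maximized at m = 30/2 = 15.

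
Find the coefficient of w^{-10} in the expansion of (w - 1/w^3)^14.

General term: C(14,j)·(w)^j·(-1/w^3)^(14-j), with w-exponent 1j − 3(14−j) = 4j − 42.
Set 4j − 42 = -10: j = 8.
C(14,8) = 3003; 1^8 = 1; (-1)^6 = 1.
Coefficient = 3003 · 1 · 1 = 3003.

3003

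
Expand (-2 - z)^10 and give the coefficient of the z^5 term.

The general term is C(10,j)·(-2)^j·(-z)^(10-j); the z^5 term has j = 5.
C(10,5) = 252.
Coefficient = C(10,5) · (-2)^5 · (-1)^5 = 252 · (-32) · (-1) = 8064.

8064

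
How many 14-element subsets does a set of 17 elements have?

680

C(17,14) = C(17,3) by symmetry.
C(17,3) = (17·16·15) / 3! = 4080 / 6 = 680.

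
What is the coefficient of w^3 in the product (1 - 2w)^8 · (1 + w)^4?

Coefficient of w^3 = Σ_{j} C(8,j)·(-2)^j·C(4,3-j)·1^(3-j) for j from 0 to 3.
= 4 + (-96) + 448 + (-448) = -92.

-92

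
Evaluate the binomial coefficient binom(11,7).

C(11,7) = C(11,4) by symmetry.
C(11,4) = (11·10·9·8) / 4! = 7920 / 24 = 330.

330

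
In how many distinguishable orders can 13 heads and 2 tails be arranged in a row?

105

Choose positions for the heads: C(15,13) = 105.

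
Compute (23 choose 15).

C(23,15) = C(23,8) by symmetry.
C(23,8) = (23·22·21·20·19·18·17·16) / 8! = 19769460480 / 40320 = 490314.

490314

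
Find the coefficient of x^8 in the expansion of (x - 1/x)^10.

-10

General term: C(10,j)·(x)^j·(-1/x)^(10-j), with x-exponent 1j − 1(10−j) = 2j − 10.
Set 2j − 10 = 8: j = 9.
C(10,9) = 10; 1^9 = 1; (-1)^1 = -1.
Coefficient = 10 · 1 · (-1) = -10.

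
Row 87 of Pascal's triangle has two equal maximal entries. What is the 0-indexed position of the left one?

For odd n = 87, C(87,j) peaks at j = (n−1)/2 and (n+1)/2; the smaller is 43.

43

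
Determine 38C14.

C(38,14) = (38·37·36·35·34·33·32·31·30·29·28·27·26·25) / 14! = 842975203103953920000 / 87178291200 = 9669554100.

9669554100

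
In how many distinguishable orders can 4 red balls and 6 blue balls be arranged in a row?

Choose positions for the red balls: C(10,4) = 210.

210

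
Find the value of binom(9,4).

126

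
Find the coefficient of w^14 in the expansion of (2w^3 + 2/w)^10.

215040

General term: C(10,j)·(2w^3)^j·(2/w)^(10-j), with w-exponent 3j − 1(10−j) = 4j − 10.
Set 4j − 10 = 14: j = 6.
C(10,6) = 210; 2^6 = 64; 2^4 = 16.
Coefficient = 210 · 64 · 16 = 215040.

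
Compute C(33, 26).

4272048

C(33,26) = C(33,7) by symmetry.
C(33,7) = (33·32·31·30·29·28·27) / 7! = 21531121920 / 5040 = 4272048.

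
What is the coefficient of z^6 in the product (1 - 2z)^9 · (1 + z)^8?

1036

Coefficient of z^6 = Σ_{j} C(9,j)·(-2)^j·C(8,6-j)·1^(6-j) for j from 0 to 6.
= 28 + (-1008) + 10080 + (-37632) + 56448 + (-32256) + 5376 = 1036.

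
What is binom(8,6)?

C(8,6) = C(8,2) by symmetry.
C(8,2) = (8·7) / 2! = 56 / 2 = 28.

28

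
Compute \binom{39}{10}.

635745396

C(39,10) = (39·38·37·36·35·34·33·32·31·30) / 10! = 2306992893004800 / 3628800 = 635745396.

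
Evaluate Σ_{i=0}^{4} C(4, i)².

70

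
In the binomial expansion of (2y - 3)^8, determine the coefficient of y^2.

The general term is C(8,j)·(2y)^j·(-3)^(8-j); the y^2 term has j = 2.
C(8,2) = 28.
Coefficient = C(8,2) · 2^2 · (-3)^6 = 28 · 4 · 729 = 81648.

81648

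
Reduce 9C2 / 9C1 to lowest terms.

C(n,k+1)/C(n,k) = (n−k)/(k+1) = (9−1)/(1+1) = 8/2 = 4.

4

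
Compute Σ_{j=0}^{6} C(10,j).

1 + 10 + 45 + 120 + 210 + 252 + 210 = 848.

848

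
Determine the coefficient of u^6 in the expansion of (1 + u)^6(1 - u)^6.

Coefficient of u^6 = Σ_{j} C(6,j)·1^j·C(6,6-j)·(-1)^(6-j) for j from 0 to 6.
= 1 + (-36) + 225 + (-400) + 225 + (-36) + 1 = -20.

-20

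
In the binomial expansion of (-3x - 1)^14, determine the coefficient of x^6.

The general term is C(14,j)·(-3x)^j·(-1)^(14-j); the x^6 term has j = 6.
C(14,6) = 3003.
Coefficient = C(14,6) · (-3)^6 = 3003 · 729 = 2189187.

2189187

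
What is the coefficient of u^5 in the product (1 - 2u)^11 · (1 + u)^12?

Coefficient of u^5 = Σ_{j} C(11,j)·(-2)^j·C(12,5-j)·1^(5-j) for j from 0 to 5.
= 792 + (-10890) + 48400 + (-87120) + 63360 + (-14784) = -242.

-242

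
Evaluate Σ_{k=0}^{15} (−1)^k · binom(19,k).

The partial alternating sum Σ_{k=0}^{15} (−1)^k C(19,k) = (−1)^15 C(18,15) = -816.

-816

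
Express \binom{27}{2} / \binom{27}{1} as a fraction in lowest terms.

C(n,k+1)/C(n,k) = (n−k)/(k+1) = (27−1)/(1+1) = 26/2 = 13.

13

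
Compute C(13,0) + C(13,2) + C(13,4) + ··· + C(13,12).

Half of (1+1)^13 + (1−1)^13 gives the even-index sum: 2^12 = 4096.

4096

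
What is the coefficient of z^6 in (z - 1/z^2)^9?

-9

General term: C(9,j)·(z)^j·(-1/z^2)^(9-j), with z-exponent 1j − 2(9−j) = 3j − 18.
Set 3j − 18 = 6: j = 8.
C(9,8) = 9; 1^8 = 1; (-1)^1 = -1.
Coefficient = 9 · 1 · (-1) = -9.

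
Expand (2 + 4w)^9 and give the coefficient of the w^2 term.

73728

The general term is C(9,j)·(2)^j·(4w)^(9-j); the w^2 term has j = 7.
C(9,7) = 36.
Coefficient = C(9,7) · 2^7 · 4^2 = 36 · 128 · 16 = 73728.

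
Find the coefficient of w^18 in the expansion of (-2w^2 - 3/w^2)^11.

General term: C(11,j)·(-2w^2)^j·(-3/w^2)^(11-j), with w-exponent 2j − 2(11−j) = 4j − 22.
Set 4j − 22 = 18: j = 10.
C(11,10) = 11; (-2)^10 = 1024; (-3)^1 = -3.
Coefficient = 11 · 1024 · (-3) = -33792.

-33792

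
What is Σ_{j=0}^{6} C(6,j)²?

924

Σ C(6,j)² is the coefficient of x^6 in (1+x)^6(1+x)^6 = (1+x)^12, i.e. C(12,6) = 924.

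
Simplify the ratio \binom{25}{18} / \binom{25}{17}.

4/9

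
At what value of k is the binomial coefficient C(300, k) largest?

C(300,k) is maximized at k = 300/2 = 150.

150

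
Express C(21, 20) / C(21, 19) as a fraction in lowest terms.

1/10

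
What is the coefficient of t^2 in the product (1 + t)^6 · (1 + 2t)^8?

223

Coefficient of t^2 = Σ_{j} C(6,j)·1^j·C(8,2-j)·2^(2-j) for j from 0 to 2.
= 112 + 96 + 15 = 223.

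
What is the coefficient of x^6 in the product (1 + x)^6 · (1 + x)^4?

210

Coefficient of x^6 = Σ_{j} C(6,j)·C(4,6-j) for j from 2 to 6.
= 15 + 80 + 90 + 24 + 1 = 210.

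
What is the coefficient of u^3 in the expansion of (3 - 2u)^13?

-135104112

The general term is C(13,j)·(3)^j·(-2u)^(13-j); the u^3 term has j = 10.
C(13,10) = 286.
Coefficient = C(13,10) · 3^10 · (-2)^3 = 286 · 59049 · (-8) = -135104112.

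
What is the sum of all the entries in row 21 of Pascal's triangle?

The entries of row 21 sum to 2^21 = 2097152.

2097152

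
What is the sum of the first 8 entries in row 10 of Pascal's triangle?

1 + 10 + 45 + 120 + 210 + 252 + 210 + 120 = 968.

968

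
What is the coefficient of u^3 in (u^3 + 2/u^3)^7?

General term: C(7,j)·(u^3)^j·(2/u^3)^(7-j), with u-exponent 3j − 3(7−j) = 6j − 21.
Set 6j − 21 = 3: j = 4.
C(7,4) = 35; 1^4 = 1; 2^3 = 8.
Coefficient = 35 · 1 · 8 = 280.

280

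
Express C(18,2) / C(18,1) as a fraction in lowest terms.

17/2

C(n,k+1)/C(n,k) = (n−k)/(k+1) = (18−1)/(1+1) = 17/2.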